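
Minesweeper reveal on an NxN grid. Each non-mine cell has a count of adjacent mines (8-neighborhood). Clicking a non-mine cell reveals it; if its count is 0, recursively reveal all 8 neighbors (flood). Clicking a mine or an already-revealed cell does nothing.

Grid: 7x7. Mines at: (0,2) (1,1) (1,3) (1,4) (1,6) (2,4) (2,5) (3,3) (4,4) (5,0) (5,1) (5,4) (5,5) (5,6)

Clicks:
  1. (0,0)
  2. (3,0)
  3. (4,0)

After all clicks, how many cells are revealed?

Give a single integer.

Answer: 10

Derivation:
Click 1 (0,0) count=1: revealed 1 new [(0,0)] -> total=1
Click 2 (3,0) count=0: revealed 9 new [(2,0) (2,1) (2,2) (3,0) (3,1) (3,2) (4,0) (4,1) (4,2)] -> total=10
Click 3 (4,0) count=2: revealed 0 new [(none)] -> total=10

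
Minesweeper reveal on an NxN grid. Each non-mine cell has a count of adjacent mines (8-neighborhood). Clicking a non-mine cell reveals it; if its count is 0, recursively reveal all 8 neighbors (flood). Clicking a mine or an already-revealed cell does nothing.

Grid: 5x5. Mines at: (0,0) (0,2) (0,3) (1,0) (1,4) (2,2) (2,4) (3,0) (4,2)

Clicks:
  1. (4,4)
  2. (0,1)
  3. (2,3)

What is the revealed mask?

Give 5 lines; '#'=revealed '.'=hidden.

Click 1 (4,4) count=0: revealed 4 new [(3,3) (3,4) (4,3) (4,4)] -> total=4
Click 2 (0,1) count=3: revealed 1 new [(0,1)] -> total=5
Click 3 (2,3) count=3: revealed 1 new [(2,3)] -> total=6

Answer: .#...
.....
...#.
...##
...##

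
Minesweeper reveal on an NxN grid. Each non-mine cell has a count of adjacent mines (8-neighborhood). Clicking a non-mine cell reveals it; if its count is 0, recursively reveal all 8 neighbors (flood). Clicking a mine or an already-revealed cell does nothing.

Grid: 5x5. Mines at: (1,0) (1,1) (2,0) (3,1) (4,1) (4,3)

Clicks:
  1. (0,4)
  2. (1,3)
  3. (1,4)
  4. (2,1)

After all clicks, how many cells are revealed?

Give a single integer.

Click 1 (0,4) count=0: revealed 12 new [(0,2) (0,3) (0,4) (1,2) (1,3) (1,4) (2,2) (2,3) (2,4) (3,2) (3,3) (3,4)] -> total=12
Click 2 (1,3) count=0: revealed 0 new [(none)] -> total=12
Click 3 (1,4) count=0: revealed 0 new [(none)] -> total=12
Click 4 (2,1) count=4: revealed 1 new [(2,1)] -> total=13

Answer: 13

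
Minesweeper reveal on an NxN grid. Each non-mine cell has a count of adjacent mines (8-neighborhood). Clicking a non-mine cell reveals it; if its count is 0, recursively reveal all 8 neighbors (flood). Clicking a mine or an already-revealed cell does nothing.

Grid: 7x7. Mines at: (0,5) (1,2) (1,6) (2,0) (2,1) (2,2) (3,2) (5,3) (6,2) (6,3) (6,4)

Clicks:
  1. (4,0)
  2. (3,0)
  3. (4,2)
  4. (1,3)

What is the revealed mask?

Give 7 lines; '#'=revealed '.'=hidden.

Click 1 (4,0) count=0: revealed 8 new [(3,0) (3,1) (4,0) (4,1) (5,0) (5,1) (6,0) (6,1)] -> total=8
Click 2 (3,0) count=2: revealed 0 new [(none)] -> total=8
Click 3 (4,2) count=2: revealed 1 new [(4,2)] -> total=9
Click 4 (1,3) count=2: revealed 1 new [(1,3)] -> total=10

Answer: .......
...#...
.......
##.....
###....
##.....
##.....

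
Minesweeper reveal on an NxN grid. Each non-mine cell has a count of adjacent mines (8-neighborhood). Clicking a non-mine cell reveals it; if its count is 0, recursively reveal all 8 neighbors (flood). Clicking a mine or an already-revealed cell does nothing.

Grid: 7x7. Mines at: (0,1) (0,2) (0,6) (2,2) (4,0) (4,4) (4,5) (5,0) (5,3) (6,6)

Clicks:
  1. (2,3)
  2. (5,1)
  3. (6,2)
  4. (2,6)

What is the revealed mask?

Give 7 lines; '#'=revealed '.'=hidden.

Answer: ...###.
...####
...####
...####
.......
.#.....
..#....

Derivation:
Click 1 (2,3) count=1: revealed 1 new [(2,3)] -> total=1
Click 2 (5,1) count=2: revealed 1 new [(5,1)] -> total=2
Click 3 (6,2) count=1: revealed 1 new [(6,2)] -> total=3
Click 4 (2,6) count=0: revealed 14 new [(0,3) (0,4) (0,5) (1,3) (1,4) (1,5) (1,6) (2,4) (2,5) (2,6) (3,3) (3,4) (3,5) (3,6)] -> total=17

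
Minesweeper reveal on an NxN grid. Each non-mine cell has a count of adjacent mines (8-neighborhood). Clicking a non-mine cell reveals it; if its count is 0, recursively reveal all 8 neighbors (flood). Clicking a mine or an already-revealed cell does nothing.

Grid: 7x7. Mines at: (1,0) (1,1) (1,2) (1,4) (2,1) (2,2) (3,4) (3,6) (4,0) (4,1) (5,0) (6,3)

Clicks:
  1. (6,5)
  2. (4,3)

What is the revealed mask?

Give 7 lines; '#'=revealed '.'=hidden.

Answer: .......
.......
.......
.......
...####
....###
....###

Derivation:
Click 1 (6,5) count=0: revealed 9 new [(4,4) (4,5) (4,6) (5,4) (5,5) (5,6) (6,4) (6,5) (6,6)] -> total=9
Click 2 (4,3) count=1: revealed 1 new [(4,3)] -> total=10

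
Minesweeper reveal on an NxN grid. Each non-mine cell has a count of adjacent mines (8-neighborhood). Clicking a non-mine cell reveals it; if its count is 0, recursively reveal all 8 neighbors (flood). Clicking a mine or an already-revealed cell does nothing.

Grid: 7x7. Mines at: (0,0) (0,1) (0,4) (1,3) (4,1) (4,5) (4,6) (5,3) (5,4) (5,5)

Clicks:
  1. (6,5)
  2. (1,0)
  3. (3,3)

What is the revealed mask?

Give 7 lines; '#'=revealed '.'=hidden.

Answer: .......
#......
..###..
..###..
..###..
.......
.....#.

Derivation:
Click 1 (6,5) count=2: revealed 1 new [(6,5)] -> total=1
Click 2 (1,0) count=2: revealed 1 new [(1,0)] -> total=2
Click 3 (3,3) count=0: revealed 9 new [(2,2) (2,3) (2,4) (3,2) (3,3) (3,4) (4,2) (4,3) (4,4)] -> total=11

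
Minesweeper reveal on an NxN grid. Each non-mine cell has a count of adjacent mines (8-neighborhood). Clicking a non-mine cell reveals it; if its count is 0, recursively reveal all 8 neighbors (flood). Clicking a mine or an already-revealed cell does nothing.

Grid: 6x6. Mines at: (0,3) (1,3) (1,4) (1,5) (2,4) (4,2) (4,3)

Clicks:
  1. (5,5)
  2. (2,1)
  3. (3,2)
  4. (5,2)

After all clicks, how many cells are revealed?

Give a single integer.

Click 1 (5,5) count=0: revealed 6 new [(3,4) (3,5) (4,4) (4,5) (5,4) (5,5)] -> total=6
Click 2 (2,1) count=0: revealed 16 new [(0,0) (0,1) (0,2) (1,0) (1,1) (1,2) (2,0) (2,1) (2,2) (3,0) (3,1) (3,2) (4,0) (4,1) (5,0) (5,1)] -> total=22
Click 3 (3,2) count=2: revealed 0 new [(none)] -> total=22
Click 4 (5,2) count=2: revealed 1 new [(5,2)] -> total=23

Answer: 23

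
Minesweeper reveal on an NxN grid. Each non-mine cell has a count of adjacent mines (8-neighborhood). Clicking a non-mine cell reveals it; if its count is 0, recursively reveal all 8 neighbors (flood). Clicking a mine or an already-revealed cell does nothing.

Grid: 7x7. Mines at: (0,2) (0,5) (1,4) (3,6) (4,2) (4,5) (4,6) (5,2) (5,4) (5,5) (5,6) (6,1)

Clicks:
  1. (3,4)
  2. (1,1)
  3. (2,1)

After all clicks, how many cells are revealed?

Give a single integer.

Answer: 19

Derivation:
Click 1 (3,4) count=1: revealed 1 new [(3,4)] -> total=1
Click 2 (1,1) count=1: revealed 1 new [(1,1)] -> total=2
Click 3 (2,1) count=0: revealed 17 new [(0,0) (0,1) (1,0) (1,2) (1,3) (2,0) (2,1) (2,2) (2,3) (3,0) (3,1) (3,2) (3,3) (4,0) (4,1) (5,0) (5,1)] -> total=19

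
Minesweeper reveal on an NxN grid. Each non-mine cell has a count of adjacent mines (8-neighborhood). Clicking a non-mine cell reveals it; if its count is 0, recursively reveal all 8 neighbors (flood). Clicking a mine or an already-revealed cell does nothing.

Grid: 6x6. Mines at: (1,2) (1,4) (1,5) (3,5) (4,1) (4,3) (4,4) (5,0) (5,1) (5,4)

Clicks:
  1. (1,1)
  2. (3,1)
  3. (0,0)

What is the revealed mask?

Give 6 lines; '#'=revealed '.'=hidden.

Click 1 (1,1) count=1: revealed 1 new [(1,1)] -> total=1
Click 2 (3,1) count=1: revealed 1 new [(3,1)] -> total=2
Click 3 (0,0) count=0: revealed 6 new [(0,0) (0,1) (1,0) (2,0) (2,1) (3,0)] -> total=8

Answer: ##....
##....
##....
##....
......
......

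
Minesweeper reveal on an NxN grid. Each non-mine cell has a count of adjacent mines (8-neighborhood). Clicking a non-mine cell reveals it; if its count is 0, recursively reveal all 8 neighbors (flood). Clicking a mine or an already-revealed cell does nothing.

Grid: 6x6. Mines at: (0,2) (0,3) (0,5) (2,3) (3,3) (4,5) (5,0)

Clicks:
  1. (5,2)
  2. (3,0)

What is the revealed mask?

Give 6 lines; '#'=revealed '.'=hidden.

Answer: ##....
###...
###...
###...
#####.
.####.

Derivation:
Click 1 (5,2) count=0: revealed 8 new [(4,1) (4,2) (4,3) (4,4) (5,1) (5,2) (5,3) (5,4)] -> total=8
Click 2 (3,0) count=0: revealed 12 new [(0,0) (0,1) (1,0) (1,1) (1,2) (2,0) (2,1) (2,2) (3,0) (3,1) (3,2) (4,0)] -> total=20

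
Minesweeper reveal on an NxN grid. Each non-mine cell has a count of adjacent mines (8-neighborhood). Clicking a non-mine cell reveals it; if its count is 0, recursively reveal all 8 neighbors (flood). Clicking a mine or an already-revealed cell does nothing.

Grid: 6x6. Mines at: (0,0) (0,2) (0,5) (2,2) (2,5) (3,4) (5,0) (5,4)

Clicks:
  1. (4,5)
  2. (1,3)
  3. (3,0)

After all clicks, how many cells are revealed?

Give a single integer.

Click 1 (4,5) count=2: revealed 1 new [(4,5)] -> total=1
Click 2 (1,3) count=2: revealed 1 new [(1,3)] -> total=2
Click 3 (3,0) count=0: revealed 8 new [(1,0) (1,1) (2,0) (2,1) (3,0) (3,1) (4,0) (4,1)] -> total=10

Answer: 10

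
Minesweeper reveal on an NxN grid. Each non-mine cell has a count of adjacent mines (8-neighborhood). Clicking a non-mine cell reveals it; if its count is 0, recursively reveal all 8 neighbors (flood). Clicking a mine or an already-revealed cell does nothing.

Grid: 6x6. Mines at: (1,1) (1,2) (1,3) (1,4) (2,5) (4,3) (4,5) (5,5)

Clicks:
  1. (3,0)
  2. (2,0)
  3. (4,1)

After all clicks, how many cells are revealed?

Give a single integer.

Answer: 12

Derivation:
Click 1 (3,0) count=0: revealed 12 new [(2,0) (2,1) (2,2) (3,0) (3,1) (3,2) (4,0) (4,1) (4,2) (5,0) (5,1) (5,2)] -> total=12
Click 2 (2,0) count=1: revealed 0 new [(none)] -> total=12
Click 3 (4,1) count=0: revealed 0 new [(none)] -> total=12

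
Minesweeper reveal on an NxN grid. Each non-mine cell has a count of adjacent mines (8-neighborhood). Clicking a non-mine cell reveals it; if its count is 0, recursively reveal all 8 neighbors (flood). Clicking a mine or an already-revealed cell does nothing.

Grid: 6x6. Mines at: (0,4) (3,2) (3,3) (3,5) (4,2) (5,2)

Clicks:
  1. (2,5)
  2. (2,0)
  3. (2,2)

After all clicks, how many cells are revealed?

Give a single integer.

Click 1 (2,5) count=1: revealed 1 new [(2,5)] -> total=1
Click 2 (2,0) count=0: revealed 18 new [(0,0) (0,1) (0,2) (0,3) (1,0) (1,1) (1,2) (1,3) (2,0) (2,1) (2,2) (2,3) (3,0) (3,1) (4,0) (4,1) (5,0) (5,1)] -> total=19
Click 3 (2,2) count=2: revealed 0 new [(none)] -> total=19

Answer: 19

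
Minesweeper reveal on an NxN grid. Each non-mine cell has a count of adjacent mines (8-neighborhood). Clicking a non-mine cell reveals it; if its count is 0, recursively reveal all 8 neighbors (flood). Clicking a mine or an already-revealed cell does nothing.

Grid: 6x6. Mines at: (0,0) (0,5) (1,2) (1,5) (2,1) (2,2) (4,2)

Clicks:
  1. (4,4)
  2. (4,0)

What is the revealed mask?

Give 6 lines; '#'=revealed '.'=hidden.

Answer: ......
......
...###
##.###
##.###
##.###

Derivation:
Click 1 (4,4) count=0: revealed 12 new [(2,3) (2,4) (2,5) (3,3) (3,4) (3,5) (4,3) (4,4) (4,5) (5,3) (5,4) (5,5)] -> total=12
Click 2 (4,0) count=0: revealed 6 new [(3,0) (3,1) (4,0) (4,1) (5,0) (5,1)] -> total=18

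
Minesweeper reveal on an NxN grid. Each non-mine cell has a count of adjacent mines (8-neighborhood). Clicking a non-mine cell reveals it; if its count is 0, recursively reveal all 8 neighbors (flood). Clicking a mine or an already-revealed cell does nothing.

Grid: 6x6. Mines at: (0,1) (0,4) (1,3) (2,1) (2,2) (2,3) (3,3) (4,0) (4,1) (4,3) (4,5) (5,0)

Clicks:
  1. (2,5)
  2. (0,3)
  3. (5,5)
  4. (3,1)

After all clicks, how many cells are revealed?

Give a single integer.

Click 1 (2,5) count=0: revealed 6 new [(1,4) (1,5) (2,4) (2,5) (3,4) (3,5)] -> total=6
Click 2 (0,3) count=2: revealed 1 new [(0,3)] -> total=7
Click 3 (5,5) count=1: revealed 1 new [(5,5)] -> total=8
Click 4 (3,1) count=4: revealed 1 new [(3,1)] -> total=9

Answer: 9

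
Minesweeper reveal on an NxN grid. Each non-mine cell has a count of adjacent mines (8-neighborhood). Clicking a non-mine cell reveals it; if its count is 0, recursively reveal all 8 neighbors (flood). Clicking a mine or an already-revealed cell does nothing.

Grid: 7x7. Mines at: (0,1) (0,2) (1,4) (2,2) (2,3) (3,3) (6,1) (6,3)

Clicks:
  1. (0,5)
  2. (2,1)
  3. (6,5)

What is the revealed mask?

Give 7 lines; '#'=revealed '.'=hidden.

Answer: .....##
.....##
.#..###
....###
....###
....###
....###

Derivation:
Click 1 (0,5) count=1: revealed 1 new [(0,5)] -> total=1
Click 2 (2,1) count=1: revealed 1 new [(2,1)] -> total=2
Click 3 (6,5) count=0: revealed 18 new [(0,6) (1,5) (1,6) (2,4) (2,5) (2,6) (3,4) (3,5) (3,6) (4,4) (4,5) (4,6) (5,4) (5,5) (5,6) (6,4) (6,5) (6,6)] -> total=20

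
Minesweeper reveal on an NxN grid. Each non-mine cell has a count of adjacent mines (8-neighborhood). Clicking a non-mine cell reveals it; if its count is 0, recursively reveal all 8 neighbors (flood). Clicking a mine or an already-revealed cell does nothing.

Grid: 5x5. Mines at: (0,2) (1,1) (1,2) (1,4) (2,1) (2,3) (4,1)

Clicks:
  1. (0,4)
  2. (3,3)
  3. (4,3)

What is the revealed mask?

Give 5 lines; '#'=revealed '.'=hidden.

Click 1 (0,4) count=1: revealed 1 new [(0,4)] -> total=1
Click 2 (3,3) count=1: revealed 1 new [(3,3)] -> total=2
Click 3 (4,3) count=0: revealed 5 new [(3,2) (3,4) (4,2) (4,3) (4,4)] -> total=7

Answer: ....#
.....
.....
..###
..###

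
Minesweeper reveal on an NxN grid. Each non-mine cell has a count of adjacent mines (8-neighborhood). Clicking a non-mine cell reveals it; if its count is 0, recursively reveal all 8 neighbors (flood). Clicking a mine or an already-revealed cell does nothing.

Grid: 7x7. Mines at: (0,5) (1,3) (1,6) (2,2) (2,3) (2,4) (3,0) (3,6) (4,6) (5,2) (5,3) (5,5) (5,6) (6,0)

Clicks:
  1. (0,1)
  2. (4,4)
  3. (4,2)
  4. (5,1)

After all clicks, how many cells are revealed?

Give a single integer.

Click 1 (0,1) count=0: revealed 8 new [(0,0) (0,1) (0,2) (1,0) (1,1) (1,2) (2,0) (2,1)] -> total=8
Click 2 (4,4) count=2: revealed 1 new [(4,4)] -> total=9
Click 3 (4,2) count=2: revealed 1 new [(4,2)] -> total=10
Click 4 (5,1) count=2: revealed 1 new [(5,1)] -> total=11

Answer: 11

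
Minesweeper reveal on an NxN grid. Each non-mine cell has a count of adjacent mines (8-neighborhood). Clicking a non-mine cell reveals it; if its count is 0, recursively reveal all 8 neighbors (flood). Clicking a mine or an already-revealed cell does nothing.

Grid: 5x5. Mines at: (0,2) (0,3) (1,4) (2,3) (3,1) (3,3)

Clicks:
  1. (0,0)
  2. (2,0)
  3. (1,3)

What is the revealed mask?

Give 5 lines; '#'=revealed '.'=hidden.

Click 1 (0,0) count=0: revealed 6 new [(0,0) (0,1) (1,0) (1,1) (2,0) (2,1)] -> total=6
Click 2 (2,0) count=1: revealed 0 new [(none)] -> total=6
Click 3 (1,3) count=4: revealed 1 new [(1,3)] -> total=7

Answer: ##...
##.#.
##...
.....
.....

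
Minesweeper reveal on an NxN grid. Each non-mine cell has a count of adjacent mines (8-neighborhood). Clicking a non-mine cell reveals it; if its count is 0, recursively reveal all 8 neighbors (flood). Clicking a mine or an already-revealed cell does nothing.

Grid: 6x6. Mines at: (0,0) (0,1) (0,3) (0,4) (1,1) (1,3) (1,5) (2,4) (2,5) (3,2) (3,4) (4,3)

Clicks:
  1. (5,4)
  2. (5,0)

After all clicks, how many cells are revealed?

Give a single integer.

Click 1 (5,4) count=1: revealed 1 new [(5,4)] -> total=1
Click 2 (5,0) count=0: revealed 10 new [(2,0) (2,1) (3,0) (3,1) (4,0) (4,1) (4,2) (5,0) (5,1) (5,2)] -> total=11

Answer: 11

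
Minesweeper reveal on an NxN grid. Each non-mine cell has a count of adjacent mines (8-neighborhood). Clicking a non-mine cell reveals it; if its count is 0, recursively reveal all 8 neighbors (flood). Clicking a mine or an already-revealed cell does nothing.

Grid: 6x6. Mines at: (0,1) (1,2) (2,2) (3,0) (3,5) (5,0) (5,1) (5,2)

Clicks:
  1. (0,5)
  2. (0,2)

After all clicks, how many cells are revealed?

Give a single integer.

Answer: 10

Derivation:
Click 1 (0,5) count=0: revealed 9 new [(0,3) (0,4) (0,5) (1,3) (1,4) (1,5) (2,3) (2,4) (2,5)] -> total=9
Click 2 (0,2) count=2: revealed 1 new [(0,2)] -> total=10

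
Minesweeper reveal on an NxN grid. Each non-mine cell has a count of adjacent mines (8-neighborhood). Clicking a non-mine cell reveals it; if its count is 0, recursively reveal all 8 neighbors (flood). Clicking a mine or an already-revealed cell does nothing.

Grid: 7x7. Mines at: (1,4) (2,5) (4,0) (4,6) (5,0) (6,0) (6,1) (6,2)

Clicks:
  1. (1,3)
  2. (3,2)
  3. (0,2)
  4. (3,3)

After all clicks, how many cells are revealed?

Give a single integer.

Answer: 34

Derivation:
Click 1 (1,3) count=1: revealed 1 new [(1,3)] -> total=1
Click 2 (3,2) count=0: revealed 33 new [(0,0) (0,1) (0,2) (0,3) (1,0) (1,1) (1,2) (2,0) (2,1) (2,2) (2,3) (2,4) (3,0) (3,1) (3,2) (3,3) (3,4) (3,5) (4,1) (4,2) (4,3) (4,4) (4,5) (5,1) (5,2) (5,3) (5,4) (5,5) (5,6) (6,3) (6,4) (6,5) (6,6)] -> total=34
Click 3 (0,2) count=0: revealed 0 new [(none)] -> total=34
Click 4 (3,3) count=0: revealed 0 new [(none)] -> total=34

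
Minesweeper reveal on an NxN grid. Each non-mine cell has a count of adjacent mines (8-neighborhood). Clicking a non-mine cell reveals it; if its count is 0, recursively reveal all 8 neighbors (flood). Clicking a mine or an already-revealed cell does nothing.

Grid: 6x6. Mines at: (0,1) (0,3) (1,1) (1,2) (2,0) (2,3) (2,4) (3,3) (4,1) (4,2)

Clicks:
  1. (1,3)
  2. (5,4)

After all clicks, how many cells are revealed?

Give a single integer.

Click 1 (1,3) count=4: revealed 1 new [(1,3)] -> total=1
Click 2 (5,4) count=0: revealed 8 new [(3,4) (3,5) (4,3) (4,4) (4,5) (5,3) (5,4) (5,5)] -> total=9

Answer: 9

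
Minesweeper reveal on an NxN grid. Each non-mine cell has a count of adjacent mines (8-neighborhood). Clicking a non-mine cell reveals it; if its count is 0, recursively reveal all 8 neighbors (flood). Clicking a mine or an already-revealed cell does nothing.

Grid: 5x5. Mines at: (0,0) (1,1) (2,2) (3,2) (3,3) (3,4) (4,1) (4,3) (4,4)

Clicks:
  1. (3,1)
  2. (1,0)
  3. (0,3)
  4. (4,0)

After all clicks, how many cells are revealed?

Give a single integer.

Answer: 11

Derivation:
Click 1 (3,1) count=3: revealed 1 new [(3,1)] -> total=1
Click 2 (1,0) count=2: revealed 1 new [(1,0)] -> total=2
Click 3 (0,3) count=0: revealed 8 new [(0,2) (0,3) (0,4) (1,2) (1,3) (1,4) (2,3) (2,4)] -> total=10
Click 4 (4,0) count=1: revealed 1 new [(4,0)] -> total=11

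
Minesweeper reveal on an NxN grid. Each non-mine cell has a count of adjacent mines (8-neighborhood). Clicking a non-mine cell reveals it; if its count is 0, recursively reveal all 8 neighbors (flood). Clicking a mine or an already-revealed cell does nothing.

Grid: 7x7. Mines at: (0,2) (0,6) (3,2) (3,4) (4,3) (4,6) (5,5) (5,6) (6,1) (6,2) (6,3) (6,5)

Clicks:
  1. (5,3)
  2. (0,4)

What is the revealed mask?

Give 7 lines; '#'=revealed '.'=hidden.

Click 1 (5,3) count=3: revealed 1 new [(5,3)] -> total=1
Click 2 (0,4) count=0: revealed 9 new [(0,3) (0,4) (0,5) (1,3) (1,4) (1,5) (2,3) (2,4) (2,5)] -> total=10

Answer: ...###.
...###.
...###.
.......
.......
...#...
.......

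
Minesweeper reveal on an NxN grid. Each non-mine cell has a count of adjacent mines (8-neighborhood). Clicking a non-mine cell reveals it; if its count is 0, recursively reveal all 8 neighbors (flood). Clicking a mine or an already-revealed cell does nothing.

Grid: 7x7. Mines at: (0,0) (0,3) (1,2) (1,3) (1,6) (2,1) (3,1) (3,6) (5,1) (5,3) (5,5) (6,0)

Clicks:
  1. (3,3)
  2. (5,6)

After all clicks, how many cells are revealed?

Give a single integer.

Click 1 (3,3) count=0: revealed 12 new [(2,2) (2,3) (2,4) (2,5) (3,2) (3,3) (3,4) (3,5) (4,2) (4,3) (4,4) (4,5)] -> total=12
Click 2 (5,6) count=1: revealed 1 new [(5,6)] -> total=13

Answer: 13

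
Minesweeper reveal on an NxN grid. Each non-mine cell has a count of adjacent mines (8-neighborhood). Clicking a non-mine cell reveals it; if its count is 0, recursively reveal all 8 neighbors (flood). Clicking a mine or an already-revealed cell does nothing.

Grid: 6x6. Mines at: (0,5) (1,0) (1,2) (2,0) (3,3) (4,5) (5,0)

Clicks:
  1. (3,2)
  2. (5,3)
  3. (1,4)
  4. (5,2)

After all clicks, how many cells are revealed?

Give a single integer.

Click 1 (3,2) count=1: revealed 1 new [(3,2)] -> total=1
Click 2 (5,3) count=0: revealed 8 new [(4,1) (4,2) (4,3) (4,4) (5,1) (5,2) (5,3) (5,4)] -> total=9
Click 3 (1,4) count=1: revealed 1 new [(1,4)] -> total=10
Click 4 (5,2) count=0: revealed 0 new [(none)] -> total=10

Answer: 10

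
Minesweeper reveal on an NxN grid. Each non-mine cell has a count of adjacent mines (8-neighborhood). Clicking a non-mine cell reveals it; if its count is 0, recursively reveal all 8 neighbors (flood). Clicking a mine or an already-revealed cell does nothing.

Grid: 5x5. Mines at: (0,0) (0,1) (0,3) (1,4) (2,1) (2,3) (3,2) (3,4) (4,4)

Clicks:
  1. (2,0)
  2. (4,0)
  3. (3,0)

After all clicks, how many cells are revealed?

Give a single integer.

Answer: 5

Derivation:
Click 1 (2,0) count=1: revealed 1 new [(2,0)] -> total=1
Click 2 (4,0) count=0: revealed 4 new [(3,0) (3,1) (4,0) (4,1)] -> total=5
Click 3 (3,0) count=1: revealed 0 new [(none)] -> total=5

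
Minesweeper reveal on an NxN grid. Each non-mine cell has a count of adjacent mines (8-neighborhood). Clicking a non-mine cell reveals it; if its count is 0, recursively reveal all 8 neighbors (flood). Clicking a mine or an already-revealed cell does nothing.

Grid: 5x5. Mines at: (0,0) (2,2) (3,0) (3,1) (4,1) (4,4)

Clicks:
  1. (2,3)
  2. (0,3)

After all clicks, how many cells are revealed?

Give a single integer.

Click 1 (2,3) count=1: revealed 1 new [(2,3)] -> total=1
Click 2 (0,3) count=0: revealed 11 new [(0,1) (0,2) (0,3) (0,4) (1,1) (1,2) (1,3) (1,4) (2,4) (3,3) (3,4)] -> total=12

Answer: 12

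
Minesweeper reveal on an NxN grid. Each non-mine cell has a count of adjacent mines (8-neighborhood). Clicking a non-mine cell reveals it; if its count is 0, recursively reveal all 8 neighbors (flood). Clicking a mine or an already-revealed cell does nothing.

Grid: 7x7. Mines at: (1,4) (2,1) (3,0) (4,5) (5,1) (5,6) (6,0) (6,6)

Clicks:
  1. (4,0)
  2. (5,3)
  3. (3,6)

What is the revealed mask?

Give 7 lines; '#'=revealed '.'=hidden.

Answer: .......
.......
..###..
..###.#
#.###..
..####.
..####.

Derivation:
Click 1 (4,0) count=2: revealed 1 new [(4,0)] -> total=1
Click 2 (5,3) count=0: revealed 17 new [(2,2) (2,3) (2,4) (3,2) (3,3) (3,4) (4,2) (4,3) (4,4) (5,2) (5,3) (5,4) (5,5) (6,2) (6,3) (6,4) (6,5)] -> total=18
Click 3 (3,6) count=1: revealed 1 new [(3,6)] -> total=19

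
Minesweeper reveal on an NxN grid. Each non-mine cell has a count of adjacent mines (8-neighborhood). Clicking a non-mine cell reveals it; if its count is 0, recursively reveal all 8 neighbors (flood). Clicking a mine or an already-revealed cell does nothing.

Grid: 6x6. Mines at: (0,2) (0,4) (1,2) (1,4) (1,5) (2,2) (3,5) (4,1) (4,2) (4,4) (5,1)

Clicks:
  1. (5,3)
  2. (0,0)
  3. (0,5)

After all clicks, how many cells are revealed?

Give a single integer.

Click 1 (5,3) count=2: revealed 1 new [(5,3)] -> total=1
Click 2 (0,0) count=0: revealed 8 new [(0,0) (0,1) (1,0) (1,1) (2,0) (2,1) (3,0) (3,1)] -> total=9
Click 3 (0,5) count=3: revealed 1 new [(0,5)] -> total=10

Answer: 10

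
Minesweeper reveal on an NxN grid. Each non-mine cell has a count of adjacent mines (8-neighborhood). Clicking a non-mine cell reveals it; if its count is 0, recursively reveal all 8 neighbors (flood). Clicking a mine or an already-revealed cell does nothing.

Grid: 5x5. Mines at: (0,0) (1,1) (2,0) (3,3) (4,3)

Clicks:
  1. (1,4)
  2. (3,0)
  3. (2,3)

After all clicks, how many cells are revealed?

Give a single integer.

Answer: 10

Derivation:
Click 1 (1,4) count=0: revealed 9 new [(0,2) (0,3) (0,4) (1,2) (1,3) (1,4) (2,2) (2,3) (2,4)] -> total=9
Click 2 (3,0) count=1: revealed 1 new [(3,0)] -> total=10
Click 3 (2,3) count=1: revealed 0 new [(none)] -> total=10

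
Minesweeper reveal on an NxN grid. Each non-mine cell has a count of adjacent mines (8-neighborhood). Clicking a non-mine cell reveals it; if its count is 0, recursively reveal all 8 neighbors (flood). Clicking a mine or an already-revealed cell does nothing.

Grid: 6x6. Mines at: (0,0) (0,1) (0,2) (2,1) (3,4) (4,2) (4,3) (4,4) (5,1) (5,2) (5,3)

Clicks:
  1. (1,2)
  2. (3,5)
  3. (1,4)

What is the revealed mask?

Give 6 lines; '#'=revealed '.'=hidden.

Answer: ...###
..####
...###
.....#
......
......

Derivation:
Click 1 (1,2) count=3: revealed 1 new [(1,2)] -> total=1
Click 2 (3,5) count=2: revealed 1 new [(3,5)] -> total=2
Click 3 (1,4) count=0: revealed 9 new [(0,3) (0,4) (0,5) (1,3) (1,4) (1,5) (2,3) (2,4) (2,5)] -> total=11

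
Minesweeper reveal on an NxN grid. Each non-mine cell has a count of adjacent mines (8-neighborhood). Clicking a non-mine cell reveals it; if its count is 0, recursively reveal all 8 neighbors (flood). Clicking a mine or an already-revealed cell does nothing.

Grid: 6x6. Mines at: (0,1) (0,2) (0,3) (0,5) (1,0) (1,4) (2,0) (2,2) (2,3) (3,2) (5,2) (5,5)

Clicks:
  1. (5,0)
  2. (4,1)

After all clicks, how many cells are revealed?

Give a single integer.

Answer: 6

Derivation:
Click 1 (5,0) count=0: revealed 6 new [(3,0) (3,1) (4,0) (4,1) (5,0) (5,1)] -> total=6
Click 2 (4,1) count=2: revealed 0 new [(none)] -> total=6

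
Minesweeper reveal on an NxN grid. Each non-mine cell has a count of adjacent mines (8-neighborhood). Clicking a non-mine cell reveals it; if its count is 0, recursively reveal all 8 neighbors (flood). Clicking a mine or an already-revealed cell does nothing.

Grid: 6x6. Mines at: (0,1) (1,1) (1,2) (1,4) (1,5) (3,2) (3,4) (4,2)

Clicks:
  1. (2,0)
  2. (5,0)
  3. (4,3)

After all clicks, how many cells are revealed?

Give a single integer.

Click 1 (2,0) count=1: revealed 1 new [(2,0)] -> total=1
Click 2 (5,0) count=0: revealed 7 new [(2,1) (3,0) (3,1) (4,0) (4,1) (5,0) (5,1)] -> total=8
Click 3 (4,3) count=3: revealed 1 new [(4,3)] -> total=9

Answer: 9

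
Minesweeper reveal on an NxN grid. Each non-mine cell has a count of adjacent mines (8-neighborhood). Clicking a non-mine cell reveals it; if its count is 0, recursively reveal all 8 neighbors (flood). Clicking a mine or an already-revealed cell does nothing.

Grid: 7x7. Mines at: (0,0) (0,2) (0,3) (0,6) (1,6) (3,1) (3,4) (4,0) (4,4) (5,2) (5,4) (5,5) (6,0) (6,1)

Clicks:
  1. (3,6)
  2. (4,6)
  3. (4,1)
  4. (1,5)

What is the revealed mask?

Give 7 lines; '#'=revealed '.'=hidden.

Click 1 (3,6) count=0: revealed 6 new [(2,5) (2,6) (3,5) (3,6) (4,5) (4,6)] -> total=6
Click 2 (4,6) count=1: revealed 0 new [(none)] -> total=6
Click 3 (4,1) count=3: revealed 1 new [(4,1)] -> total=7
Click 4 (1,5) count=2: revealed 1 new [(1,5)] -> total=8

Answer: .......
.....#.
.....##
.....##
.#...##
.......
.......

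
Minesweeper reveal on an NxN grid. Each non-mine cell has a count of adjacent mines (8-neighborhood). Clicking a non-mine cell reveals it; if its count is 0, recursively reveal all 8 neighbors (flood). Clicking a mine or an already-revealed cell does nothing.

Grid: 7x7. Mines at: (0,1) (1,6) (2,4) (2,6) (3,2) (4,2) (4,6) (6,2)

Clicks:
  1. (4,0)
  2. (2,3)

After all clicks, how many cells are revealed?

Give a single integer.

Answer: 13

Derivation:
Click 1 (4,0) count=0: revealed 12 new [(1,0) (1,1) (2,0) (2,1) (3,0) (3,1) (4,0) (4,1) (5,0) (5,1) (6,0) (6,1)] -> total=12
Click 2 (2,3) count=2: revealed 1 new [(2,3)] -> total=13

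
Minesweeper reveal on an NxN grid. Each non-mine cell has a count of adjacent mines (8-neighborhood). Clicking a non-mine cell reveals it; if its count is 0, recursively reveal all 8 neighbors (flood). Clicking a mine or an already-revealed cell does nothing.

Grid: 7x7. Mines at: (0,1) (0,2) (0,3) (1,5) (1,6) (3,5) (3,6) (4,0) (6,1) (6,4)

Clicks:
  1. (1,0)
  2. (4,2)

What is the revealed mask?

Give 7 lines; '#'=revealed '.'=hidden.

Click 1 (1,0) count=1: revealed 1 new [(1,0)] -> total=1
Click 2 (4,2) count=0: revealed 22 new [(1,1) (1,2) (1,3) (1,4) (2,0) (2,1) (2,2) (2,3) (2,4) (3,0) (3,1) (3,2) (3,3) (3,4) (4,1) (4,2) (4,3) (4,4) (5,1) (5,2) (5,3) (5,4)] -> total=23

Answer: .......
#####..
#####..
#####..
.####..
.####..
.......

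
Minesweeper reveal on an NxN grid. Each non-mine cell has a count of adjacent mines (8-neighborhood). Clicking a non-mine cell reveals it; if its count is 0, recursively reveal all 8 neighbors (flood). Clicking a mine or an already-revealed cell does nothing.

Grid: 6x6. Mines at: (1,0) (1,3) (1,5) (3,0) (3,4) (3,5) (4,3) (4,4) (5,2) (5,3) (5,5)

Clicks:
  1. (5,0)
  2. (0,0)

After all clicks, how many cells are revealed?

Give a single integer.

Click 1 (5,0) count=0: revealed 4 new [(4,0) (4,1) (5,0) (5,1)] -> total=4
Click 2 (0,0) count=1: revealed 1 new [(0,0)] -> total=5

Answer: 5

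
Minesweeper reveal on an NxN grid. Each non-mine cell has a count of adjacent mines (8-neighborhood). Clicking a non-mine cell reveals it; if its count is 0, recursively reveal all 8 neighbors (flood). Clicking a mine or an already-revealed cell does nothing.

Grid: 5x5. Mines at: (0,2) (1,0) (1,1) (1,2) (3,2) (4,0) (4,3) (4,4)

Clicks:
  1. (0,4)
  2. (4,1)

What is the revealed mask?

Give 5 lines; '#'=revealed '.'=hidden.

Answer: ...##
...##
...##
...##
.#...

Derivation:
Click 1 (0,4) count=0: revealed 8 new [(0,3) (0,4) (1,3) (1,4) (2,3) (2,4) (3,3) (3,4)] -> total=8
Click 2 (4,1) count=2: revealed 1 new [(4,1)] -> total=9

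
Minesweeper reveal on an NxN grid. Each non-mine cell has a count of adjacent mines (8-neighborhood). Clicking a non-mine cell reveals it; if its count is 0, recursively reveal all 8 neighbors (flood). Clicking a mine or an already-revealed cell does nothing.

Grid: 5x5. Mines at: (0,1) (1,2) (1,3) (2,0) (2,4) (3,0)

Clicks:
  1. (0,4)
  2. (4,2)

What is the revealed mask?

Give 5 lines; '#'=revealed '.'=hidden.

Answer: ....#
.....
.###.
.####
.####

Derivation:
Click 1 (0,4) count=1: revealed 1 new [(0,4)] -> total=1
Click 2 (4,2) count=0: revealed 11 new [(2,1) (2,2) (2,3) (3,1) (3,2) (3,3) (3,4) (4,1) (4,2) (4,3) (4,4)] -> total=12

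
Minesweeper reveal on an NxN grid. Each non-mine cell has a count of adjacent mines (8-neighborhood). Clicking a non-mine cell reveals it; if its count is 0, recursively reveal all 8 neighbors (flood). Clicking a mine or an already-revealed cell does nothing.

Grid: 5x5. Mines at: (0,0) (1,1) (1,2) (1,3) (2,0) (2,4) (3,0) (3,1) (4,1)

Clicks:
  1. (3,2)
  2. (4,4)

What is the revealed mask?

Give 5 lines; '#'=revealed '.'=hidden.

Click 1 (3,2) count=2: revealed 1 new [(3,2)] -> total=1
Click 2 (4,4) count=0: revealed 5 new [(3,3) (3,4) (4,2) (4,3) (4,4)] -> total=6

Answer: .....
.....
.....
..###
..###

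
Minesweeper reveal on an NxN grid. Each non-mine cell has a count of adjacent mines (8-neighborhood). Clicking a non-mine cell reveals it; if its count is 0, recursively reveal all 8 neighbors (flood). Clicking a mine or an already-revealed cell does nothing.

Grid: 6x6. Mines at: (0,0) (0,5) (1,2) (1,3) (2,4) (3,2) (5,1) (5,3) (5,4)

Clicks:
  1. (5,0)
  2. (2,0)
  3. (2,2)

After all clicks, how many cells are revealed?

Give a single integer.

Click 1 (5,0) count=1: revealed 1 new [(5,0)] -> total=1
Click 2 (2,0) count=0: revealed 8 new [(1,0) (1,1) (2,0) (2,1) (3,0) (3,1) (4,0) (4,1)] -> total=9
Click 3 (2,2) count=3: revealed 1 new [(2,2)] -> total=10

Answer: 10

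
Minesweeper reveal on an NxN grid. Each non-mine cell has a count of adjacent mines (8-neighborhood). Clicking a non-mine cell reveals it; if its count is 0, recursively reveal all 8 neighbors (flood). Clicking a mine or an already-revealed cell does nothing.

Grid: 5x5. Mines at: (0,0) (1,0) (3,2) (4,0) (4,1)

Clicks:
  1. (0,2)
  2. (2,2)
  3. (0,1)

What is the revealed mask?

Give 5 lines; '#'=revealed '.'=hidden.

Answer: .####
.####
.####
...##
...##

Derivation:
Click 1 (0,2) count=0: revealed 16 new [(0,1) (0,2) (0,3) (0,4) (1,1) (1,2) (1,3) (1,4) (2,1) (2,2) (2,3) (2,4) (3,3) (3,4) (4,3) (4,4)] -> total=16
Click 2 (2,2) count=1: revealed 0 new [(none)] -> total=16
Click 3 (0,1) count=2: revealed 0 new [(none)] -> total=16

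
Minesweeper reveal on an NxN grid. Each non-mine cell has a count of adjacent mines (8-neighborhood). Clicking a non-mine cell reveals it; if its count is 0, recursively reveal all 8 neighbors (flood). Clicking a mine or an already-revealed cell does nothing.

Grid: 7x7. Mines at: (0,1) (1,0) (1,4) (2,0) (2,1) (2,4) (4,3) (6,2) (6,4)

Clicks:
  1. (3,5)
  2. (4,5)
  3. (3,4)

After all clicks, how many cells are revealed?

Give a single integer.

Answer: 17

Derivation:
Click 1 (3,5) count=1: revealed 1 new [(3,5)] -> total=1
Click 2 (4,5) count=0: revealed 16 new [(0,5) (0,6) (1,5) (1,6) (2,5) (2,6) (3,4) (3,6) (4,4) (4,5) (4,6) (5,4) (5,5) (5,6) (6,5) (6,6)] -> total=17
Click 3 (3,4) count=2: revealed 0 new [(none)] -> total=17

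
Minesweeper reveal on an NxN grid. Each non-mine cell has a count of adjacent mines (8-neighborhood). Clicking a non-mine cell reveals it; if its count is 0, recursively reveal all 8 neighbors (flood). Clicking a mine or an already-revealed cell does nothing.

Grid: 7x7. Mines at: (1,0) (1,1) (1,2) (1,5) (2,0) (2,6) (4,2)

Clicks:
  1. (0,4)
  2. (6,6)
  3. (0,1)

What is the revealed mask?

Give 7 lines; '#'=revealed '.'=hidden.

Click 1 (0,4) count=1: revealed 1 new [(0,4)] -> total=1
Click 2 (6,6) count=0: revealed 29 new [(2,3) (2,4) (2,5) (3,0) (3,1) (3,3) (3,4) (3,5) (3,6) (4,0) (4,1) (4,3) (4,4) (4,5) (4,6) (5,0) (5,1) (5,2) (5,3) (5,4) (5,5) (5,6) (6,0) (6,1) (6,2) (6,3) (6,4) (6,5) (6,6)] -> total=30
Click 3 (0,1) count=3: revealed 1 new [(0,1)] -> total=31

Answer: .#..#..
.......
...###.
##.####
##.####
#######
#######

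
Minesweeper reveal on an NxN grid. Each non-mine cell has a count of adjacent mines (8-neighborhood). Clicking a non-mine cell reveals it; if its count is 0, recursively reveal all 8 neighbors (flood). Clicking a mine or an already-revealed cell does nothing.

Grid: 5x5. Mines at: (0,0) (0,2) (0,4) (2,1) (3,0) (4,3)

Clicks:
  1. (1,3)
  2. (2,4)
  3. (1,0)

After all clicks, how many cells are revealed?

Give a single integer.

Answer: 10

Derivation:
Click 1 (1,3) count=2: revealed 1 new [(1,3)] -> total=1
Click 2 (2,4) count=0: revealed 8 new [(1,2) (1,4) (2,2) (2,3) (2,4) (3,2) (3,3) (3,4)] -> total=9
Click 3 (1,0) count=2: revealed 1 new [(1,0)] -> total=10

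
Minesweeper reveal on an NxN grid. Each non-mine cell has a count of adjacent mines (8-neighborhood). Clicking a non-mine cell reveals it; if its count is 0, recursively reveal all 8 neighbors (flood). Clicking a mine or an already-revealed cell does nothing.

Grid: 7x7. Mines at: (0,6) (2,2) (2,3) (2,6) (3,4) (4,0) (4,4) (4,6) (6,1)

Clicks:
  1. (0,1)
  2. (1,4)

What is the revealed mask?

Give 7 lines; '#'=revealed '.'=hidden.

Answer: ######.
######.
##.....
##.....
.......
.......
.......

Derivation:
Click 1 (0,1) count=0: revealed 16 new [(0,0) (0,1) (0,2) (0,3) (0,4) (0,5) (1,0) (1,1) (1,2) (1,3) (1,4) (1,5) (2,0) (2,1) (3,0) (3,1)] -> total=16
Click 2 (1,4) count=1: revealed 0 new [(none)] -> total=16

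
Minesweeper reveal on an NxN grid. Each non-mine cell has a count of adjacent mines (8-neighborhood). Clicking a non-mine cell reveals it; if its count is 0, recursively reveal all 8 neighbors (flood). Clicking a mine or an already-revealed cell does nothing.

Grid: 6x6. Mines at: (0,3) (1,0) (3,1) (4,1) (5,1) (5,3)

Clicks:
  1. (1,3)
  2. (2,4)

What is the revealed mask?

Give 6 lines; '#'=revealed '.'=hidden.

Answer: ....##
..####
..####
..####
..####
....##

Derivation:
Click 1 (1,3) count=1: revealed 1 new [(1,3)] -> total=1
Click 2 (2,4) count=0: revealed 19 new [(0,4) (0,5) (1,2) (1,4) (1,5) (2,2) (2,3) (2,4) (2,5) (3,2) (3,3) (3,4) (3,5) (4,2) (4,3) (4,4) (4,5) (5,4) (5,5)] -> total=20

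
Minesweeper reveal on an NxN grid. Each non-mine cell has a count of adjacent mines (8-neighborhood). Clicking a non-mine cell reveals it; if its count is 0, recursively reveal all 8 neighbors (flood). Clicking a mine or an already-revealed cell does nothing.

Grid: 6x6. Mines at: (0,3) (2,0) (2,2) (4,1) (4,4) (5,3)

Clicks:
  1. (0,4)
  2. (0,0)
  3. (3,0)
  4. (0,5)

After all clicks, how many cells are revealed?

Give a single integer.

Click 1 (0,4) count=1: revealed 1 new [(0,4)] -> total=1
Click 2 (0,0) count=0: revealed 6 new [(0,0) (0,1) (0,2) (1,0) (1,1) (1,2)] -> total=7
Click 3 (3,0) count=2: revealed 1 new [(3,0)] -> total=8
Click 4 (0,5) count=0: revealed 10 new [(0,5) (1,3) (1,4) (1,5) (2,3) (2,4) (2,5) (3,3) (3,4) (3,5)] -> total=18

Answer: 18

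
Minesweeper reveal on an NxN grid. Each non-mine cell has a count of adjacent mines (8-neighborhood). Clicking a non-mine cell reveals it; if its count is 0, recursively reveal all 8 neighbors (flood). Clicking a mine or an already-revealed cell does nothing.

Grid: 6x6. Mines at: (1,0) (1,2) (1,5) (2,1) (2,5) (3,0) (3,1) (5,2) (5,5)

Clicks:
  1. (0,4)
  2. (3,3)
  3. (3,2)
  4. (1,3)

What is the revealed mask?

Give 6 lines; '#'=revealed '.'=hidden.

Answer: ....#.
...#..
..###.
..###.
..###.
......

Derivation:
Click 1 (0,4) count=1: revealed 1 new [(0,4)] -> total=1
Click 2 (3,3) count=0: revealed 9 new [(2,2) (2,3) (2,4) (3,2) (3,3) (3,4) (4,2) (4,3) (4,4)] -> total=10
Click 3 (3,2) count=2: revealed 0 new [(none)] -> total=10
Click 4 (1,3) count=1: revealed 1 new [(1,3)] -> total=11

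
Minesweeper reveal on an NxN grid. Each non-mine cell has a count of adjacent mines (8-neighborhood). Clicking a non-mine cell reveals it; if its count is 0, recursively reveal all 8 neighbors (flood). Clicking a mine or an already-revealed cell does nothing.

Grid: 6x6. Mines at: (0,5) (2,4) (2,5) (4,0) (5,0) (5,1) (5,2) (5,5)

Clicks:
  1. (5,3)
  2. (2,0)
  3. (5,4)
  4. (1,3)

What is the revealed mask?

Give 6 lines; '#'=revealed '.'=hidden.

Answer: #####.
#####.
####..
####..
.###..
...##.

Derivation:
Click 1 (5,3) count=1: revealed 1 new [(5,3)] -> total=1
Click 2 (2,0) count=0: revealed 21 new [(0,0) (0,1) (0,2) (0,3) (0,4) (1,0) (1,1) (1,2) (1,3) (1,4) (2,0) (2,1) (2,2) (2,3) (3,0) (3,1) (3,2) (3,3) (4,1) (4,2) (4,3)] -> total=22
Click 3 (5,4) count=1: revealed 1 new [(5,4)] -> total=23
Click 4 (1,3) count=1: revealed 0 new [(none)] -> total=23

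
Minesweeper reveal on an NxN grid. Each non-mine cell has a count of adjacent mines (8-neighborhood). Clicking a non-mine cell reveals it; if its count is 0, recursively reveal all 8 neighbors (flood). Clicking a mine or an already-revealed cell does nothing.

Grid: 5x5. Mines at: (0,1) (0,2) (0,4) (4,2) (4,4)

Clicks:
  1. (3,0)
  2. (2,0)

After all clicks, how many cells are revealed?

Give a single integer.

Answer: 17

Derivation:
Click 1 (3,0) count=0: revealed 17 new [(1,0) (1,1) (1,2) (1,3) (1,4) (2,0) (2,1) (2,2) (2,3) (2,4) (3,0) (3,1) (3,2) (3,3) (3,4) (4,0) (4,1)] -> total=17
Click 2 (2,0) count=0: revealed 0 new [(none)] -> total=17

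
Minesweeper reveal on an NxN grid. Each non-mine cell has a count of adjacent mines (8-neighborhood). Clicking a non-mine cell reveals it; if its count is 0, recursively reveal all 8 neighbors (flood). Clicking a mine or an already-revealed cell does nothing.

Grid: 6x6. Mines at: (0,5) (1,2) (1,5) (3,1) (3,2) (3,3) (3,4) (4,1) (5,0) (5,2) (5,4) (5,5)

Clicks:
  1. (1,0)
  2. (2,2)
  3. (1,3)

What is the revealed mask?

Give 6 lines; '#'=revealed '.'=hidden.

Click 1 (1,0) count=0: revealed 6 new [(0,0) (0,1) (1,0) (1,1) (2,0) (2,1)] -> total=6
Click 2 (2,2) count=4: revealed 1 new [(2,2)] -> total=7
Click 3 (1,3) count=1: revealed 1 new [(1,3)] -> total=8

Answer: ##....
##.#..
###...
......
......
......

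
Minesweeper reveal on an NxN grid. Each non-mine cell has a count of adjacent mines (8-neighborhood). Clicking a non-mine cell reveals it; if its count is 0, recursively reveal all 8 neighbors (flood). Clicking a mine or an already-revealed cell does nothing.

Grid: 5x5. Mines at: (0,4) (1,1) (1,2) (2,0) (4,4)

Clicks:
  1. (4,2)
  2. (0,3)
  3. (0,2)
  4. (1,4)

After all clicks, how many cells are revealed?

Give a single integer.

Click 1 (4,2) count=0: revealed 11 new [(2,1) (2,2) (2,3) (3,0) (3,1) (3,2) (3,3) (4,0) (4,1) (4,2) (4,3)] -> total=11
Click 2 (0,3) count=2: revealed 1 new [(0,3)] -> total=12
Click 3 (0,2) count=2: revealed 1 new [(0,2)] -> total=13
Click 4 (1,4) count=1: revealed 1 new [(1,4)] -> total=14

Answer: 14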